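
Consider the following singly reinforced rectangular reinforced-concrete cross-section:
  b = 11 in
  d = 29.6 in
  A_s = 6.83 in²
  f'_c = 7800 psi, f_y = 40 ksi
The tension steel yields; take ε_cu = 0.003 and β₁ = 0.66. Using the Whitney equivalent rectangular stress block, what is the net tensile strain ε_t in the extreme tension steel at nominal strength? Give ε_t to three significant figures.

ε_t ≈ 0.0126

a = A_s f_y/(0.85 f'_c b) = 3.746 in.
β₁ = 0.66, so c = a/β₁ = 3.746/0.66 = 5.676 in.
From the linear strain diagram with ε_cu = 0.003: ε_t = 0.003 (d − c)/c = 0.003 × (29.6 − 5.676)/5.676 = 0.0126.
Since ε_t ≥ 0.005, the section is tension-controlled.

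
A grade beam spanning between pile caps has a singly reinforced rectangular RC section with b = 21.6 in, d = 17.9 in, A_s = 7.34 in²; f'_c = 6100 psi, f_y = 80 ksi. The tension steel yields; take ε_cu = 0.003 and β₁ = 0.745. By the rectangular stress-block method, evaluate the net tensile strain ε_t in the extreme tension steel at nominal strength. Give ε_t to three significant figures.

a = A_s f_y/(0.85 f'_c b) = 5.243 in.
β₁ = 0.745, so c = a/β₁ = 5.243/0.745 = 7.038 in.
From the linear strain diagram with ε_cu = 0.003: ε_t = 0.003 (d − c)/c = 0.003 × (17.9 − 7.038)/7.038 = 0.00463.
ε_t is between 0.004 and 0.005 — transition zone.

ε_t ≈ 0.00463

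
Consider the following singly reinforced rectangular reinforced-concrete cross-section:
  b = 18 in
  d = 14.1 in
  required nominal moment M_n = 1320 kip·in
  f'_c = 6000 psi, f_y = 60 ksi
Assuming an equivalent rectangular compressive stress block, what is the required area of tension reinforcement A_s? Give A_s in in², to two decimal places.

A_s ≈ 1.62 in²

From M_n = 0.85 f'_c a b (d − a/2):
a = d − √(d² − 2M_n/(0.85 f'_c b)) = 14.1 − √(14.1² − 2 × 1320/(0.85 × 6 × 18)) = 1.060 in.
A_s = 0.85 f'_c a b / f_y = 0.85 × 6 × 1.060 × 18 / 60 = 1.622 in².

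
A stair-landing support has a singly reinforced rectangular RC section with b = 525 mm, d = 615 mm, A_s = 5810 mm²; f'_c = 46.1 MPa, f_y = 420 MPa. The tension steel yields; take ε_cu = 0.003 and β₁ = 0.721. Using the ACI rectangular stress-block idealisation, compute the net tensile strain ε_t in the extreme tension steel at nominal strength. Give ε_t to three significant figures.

a = A_s f_y/(0.85 f'_c b) = 118.62 mm.
β₁ = 0.721, so c = a/β₁ = 118.62/0.721 = 164.52 mm.
From the linear strain diagram with ε_cu = 0.003: ε_t = 0.003 (d − c)/c = 0.003 × (615 − 164.52)/164.52 = 0.00821.
Since ε_t ≥ 0.005, the section is tension-controlled.

ε_t ≈ 0.00821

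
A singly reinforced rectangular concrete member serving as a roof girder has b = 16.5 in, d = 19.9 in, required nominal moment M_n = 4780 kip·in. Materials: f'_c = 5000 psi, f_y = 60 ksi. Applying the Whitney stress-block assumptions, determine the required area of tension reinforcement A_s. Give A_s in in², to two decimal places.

A_s ≈ 4.42 in²

From M_n = 0.85 f'_c a b (d − a/2):
a = d − √(d² − 2M_n/(0.85 f'_c b)) = 19.9 − √(19.9² − 2 × 4780/(0.85 × 5 × 16.5)) = 3.785 in.
A_s = 0.85 f'_c a b / f_y = 0.85 × 5 × 3.785 × 16.5 / 60 = 4.424 in².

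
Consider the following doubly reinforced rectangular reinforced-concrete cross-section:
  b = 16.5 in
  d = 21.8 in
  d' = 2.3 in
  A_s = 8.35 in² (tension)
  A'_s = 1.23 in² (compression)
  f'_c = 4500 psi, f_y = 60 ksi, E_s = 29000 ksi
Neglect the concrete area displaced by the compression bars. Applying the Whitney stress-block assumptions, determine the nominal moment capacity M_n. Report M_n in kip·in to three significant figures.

M_n ≈ 9310 kip·in

Assume both steels yield.
a = (A_s − A'_s) f_y/(0.85 f'_c b) = (8.35 − 1.23) × 60/(0.85 × 4.5 × 16.5) = 6.769 in.
c = a/β₁ = 6.769/0.825 = 8.205 in; ε'_s = 0.003(c − d')/c = 0.0022 ≥ ε_y = 0.0021, so the compression steel yields.
M_n = (A_s − A'_s) f_y (d − a/2) + A'_s f_y (d − d') = 427.2 × (21.8 − 3.3845) + 73.8 × (21.8 − 2.3) = 7867.1 + 1439.1 = 9306.2 kip·in.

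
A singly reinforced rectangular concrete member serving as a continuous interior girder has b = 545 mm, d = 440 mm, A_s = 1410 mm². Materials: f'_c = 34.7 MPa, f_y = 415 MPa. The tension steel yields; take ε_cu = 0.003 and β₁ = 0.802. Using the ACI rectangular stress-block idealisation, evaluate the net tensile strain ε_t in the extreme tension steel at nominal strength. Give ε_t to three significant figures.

a = A_s f_y/(0.85 f'_c b) = 36.40 mm.
β₁ = 0.802, so c = a/β₁ = 36.40/0.802 = 45.39 mm.
From the linear strain diagram with ε_cu = 0.003: ε_t = 0.003 (d − c)/c = 0.003 × (440 − 45.39)/45.39 = 0.0261.
Since ε_t ≥ 0.005, the section is tension-controlled.

ε_t ≈ 0.0261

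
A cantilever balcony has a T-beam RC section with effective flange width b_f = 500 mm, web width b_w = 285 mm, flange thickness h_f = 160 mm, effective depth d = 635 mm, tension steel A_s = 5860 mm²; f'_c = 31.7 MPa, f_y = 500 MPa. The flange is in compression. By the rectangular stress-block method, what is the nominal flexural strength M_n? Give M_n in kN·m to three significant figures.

M_n ≈ 1530 kN·m

Tension: T = A_s f_y = 5860 × 500 = 2930000 N.
Try a within the flange: a = T/(0.85 f'_c b_f) = 2930000/(0.85 × 31.7 × 500) = 217.48 mm.
a = 217.48 > h_f = 160 mm: the block extends into the web. Split into flange-overhang and web parts.
C_f = 0.85 f'_c (b_f − b_w) h_f = 0.85 × 31.7 × (500 − 285) × 160 = 926908 N.
Remaining web compression depth: a_w = (T − C_f)/(0.85 f'_c b_w) = (2930000 − 926908)/(0.85 × 31.7 × 285) = 260.84 mm.
M_n = C_f(d − h_f/2) + (T − C_f)(d − a_w/2) = 926908 × (635 − 80) + 2003092 × (635 − 130.42) = 514.43 + 1010.72 = 1525.15 × 10⁶ N·mm.
M_n = 1525.15 kN·m.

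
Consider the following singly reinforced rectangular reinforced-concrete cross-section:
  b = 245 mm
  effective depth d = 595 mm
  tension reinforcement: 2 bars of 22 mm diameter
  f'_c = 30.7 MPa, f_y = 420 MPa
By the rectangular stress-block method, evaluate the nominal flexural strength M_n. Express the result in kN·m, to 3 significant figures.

A_s = 2 × 380 = 760 mm².
T = A_s f_y = 760 × 420 = 319200 N = 319.2 kN.
From C = T: a = T/(0.85 f'_c b) = 319200/(0.85 × 30.7 × 245) = 49.93 mm.
M_n = T(d − a/2) = 319.2 kN × (595 − 24.965) mm = 181.96 kN·m.

M_n ≈ 182 kN·m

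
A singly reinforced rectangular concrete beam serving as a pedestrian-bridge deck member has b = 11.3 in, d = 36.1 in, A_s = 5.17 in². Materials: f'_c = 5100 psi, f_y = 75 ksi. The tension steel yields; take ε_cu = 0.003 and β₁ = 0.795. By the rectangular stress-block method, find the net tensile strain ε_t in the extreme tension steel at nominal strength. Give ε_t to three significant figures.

ε_t ≈ 0.00788

a = A_s f_y/(0.85 f'_c b) = 7.916 in.
β₁ = 0.795, so c = a/β₁ = 7.916/0.795 = 9.957 in.
From the linear strain diagram with ε_cu = 0.003: ε_t = 0.003 (d − c)/c = 0.003 × (36.1 − 9.957)/9.957 = 0.00788.
Since ε_t ≥ 0.005, the section is tension-controlled.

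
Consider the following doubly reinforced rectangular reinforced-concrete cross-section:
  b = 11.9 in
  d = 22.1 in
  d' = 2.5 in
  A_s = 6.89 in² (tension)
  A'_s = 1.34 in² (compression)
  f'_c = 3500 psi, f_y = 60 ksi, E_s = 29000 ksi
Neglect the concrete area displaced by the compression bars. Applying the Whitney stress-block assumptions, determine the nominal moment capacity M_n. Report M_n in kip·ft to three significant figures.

Assume both steels yield.
a = (A_s − A'_s) f_y/(0.85 f'_c b) = (6.89 − 1.34) × 60/(0.85 × 3.5 × 11.9) = 9.406 in.
c = a/β₁ = 9.406/0.85 = 11.066 in; ε'_s = 0.003(c − d')/c = 0.0023 ≥ ε_y = 0.0021, so the compression steel yields.
M_n = (A_s − A'_s) f_y (d − a/2) + A'_s f_y (d − d') = 333 × (22.1 − 4.703) + 80.4 × (22.1 − 2.5) = 5793.2 + 1575.8 = 7369.0 kip·in = 7369.0/12 = 614.08 kip·ft.

M_n ≈ 614 kip·ft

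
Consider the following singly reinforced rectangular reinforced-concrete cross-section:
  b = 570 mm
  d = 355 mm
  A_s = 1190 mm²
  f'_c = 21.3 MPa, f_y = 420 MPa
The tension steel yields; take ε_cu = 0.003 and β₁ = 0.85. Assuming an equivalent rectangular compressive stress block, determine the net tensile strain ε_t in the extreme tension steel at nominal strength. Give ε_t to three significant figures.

a = A_s f_y/(0.85 f'_c b) = 48.43 mm.
β₁ = 0.85, so c = a/β₁ = 48.43/0.85 = 56.98 mm.
From the linear strain diagram with ε_cu = 0.003: ε_t = 0.003 (d − c)/c = 0.003 × (355 − 56.98)/56.98 = 0.0157.
Since ε_t ≥ 0.005, the section is tension-controlled.

ε_t ≈ 0.0157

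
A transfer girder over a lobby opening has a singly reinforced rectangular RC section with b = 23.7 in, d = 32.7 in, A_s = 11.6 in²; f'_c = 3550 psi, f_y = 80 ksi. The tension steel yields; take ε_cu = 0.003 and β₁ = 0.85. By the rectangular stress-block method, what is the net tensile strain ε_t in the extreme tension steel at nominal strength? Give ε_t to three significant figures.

ε_t ≈ 0.00343

a = A_s f_y/(0.85 f'_c b) = 12.976 in.
β₁ = 0.85, so c = a/β₁ = 12.976/0.85 = 15.266 in.
From the linear strain diagram with ε_cu = 0.003: ε_t = 0.003 (d − c)/c = 0.003 × (32.7 − 15.266)/15.266 = 0.00343.
ε_t < 0.004 — the section is over-reinforced for flexure under ACI limits.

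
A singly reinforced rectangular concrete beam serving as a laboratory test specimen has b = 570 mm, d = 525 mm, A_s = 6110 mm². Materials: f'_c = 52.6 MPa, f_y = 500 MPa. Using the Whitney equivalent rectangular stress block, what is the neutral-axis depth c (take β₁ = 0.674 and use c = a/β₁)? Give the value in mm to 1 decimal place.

c ≈ 177.9 mm

T = A_s f_y = 6110 × 500 = 3055000 N = 3055 kN.
Setting C = 0.85 f'_c a b equal to T: a = 3055000/(0.85 × 52.6 × 570) = 119.876 mm.
With β₁ = 0.674, c = a/β₁ = 119.876/0.674 = 177.9 mm.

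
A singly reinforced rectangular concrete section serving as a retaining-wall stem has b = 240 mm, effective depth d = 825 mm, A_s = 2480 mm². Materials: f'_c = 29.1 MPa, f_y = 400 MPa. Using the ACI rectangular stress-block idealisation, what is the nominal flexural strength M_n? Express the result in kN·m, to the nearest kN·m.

M_n ≈ 736 kN·m

T = A_s f_y = 2480 × 400 = 992000 N = 992 kN.
From C = T: a = T/(0.85 f'_c b) = 992000/(0.85 × 29.1 × 240) = 167.10 mm.
M_n = T(d − a/2) = 992 kN × (825 − 83.55) mm = 735.52 kN·m.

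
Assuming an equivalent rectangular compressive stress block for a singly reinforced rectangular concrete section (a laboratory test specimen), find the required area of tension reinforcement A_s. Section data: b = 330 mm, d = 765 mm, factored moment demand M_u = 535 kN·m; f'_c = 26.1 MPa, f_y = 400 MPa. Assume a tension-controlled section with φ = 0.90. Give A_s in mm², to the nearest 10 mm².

A_s ≈ 2100 mm²

M_n = M_u/φ = 535/0.90 = 594.444 kN·m.
With M_n = 0.85 f'_c a b (d − a/2), solve the quadratic for a:
a = d − √(d² − 2M_n/(0.85 f'_c b)) = 765 − √(765² − 2 × 594.444×10⁶/(0.85 × 26.1 × 330)) = 114.74 mm.
A_s = 0.85 f'_c a b / f_y = 0.85 × 26.1 × 114.74 × 330 / 400 = 2100.0 mm².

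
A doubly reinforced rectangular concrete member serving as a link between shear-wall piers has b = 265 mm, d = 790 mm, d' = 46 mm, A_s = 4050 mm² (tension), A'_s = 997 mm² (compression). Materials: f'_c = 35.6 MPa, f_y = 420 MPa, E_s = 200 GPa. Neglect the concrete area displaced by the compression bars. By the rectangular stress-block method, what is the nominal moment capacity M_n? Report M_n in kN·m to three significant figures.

M_n ≈ 1220 kN·m

Assume both tension and compression steel yield.
Net tension couple steel: A_s − A'_s = 3053 mm².
a = (A_s − A'_s) f_y / (0.85 f'_c b) = 1282260/(0.85 × 35.6 × 265) = 159.90 mm.
c = a/β₁ = 159.90/0.796 = 200.88 mm; ε'_s = 0.003(c − d')/c = 0.0023 ≥ f_y/E_s = 0.0021, so compression steel does yield.
M_n = (A_s − A'_s) f_y (d − a/2) + A'_s f_y (d − d') = [1282260 × (790 − 79.95) + 418740 × (790 − 46)] × 10⁻⁶ = 910.47 + 311.54 = 1222.01 kN·m.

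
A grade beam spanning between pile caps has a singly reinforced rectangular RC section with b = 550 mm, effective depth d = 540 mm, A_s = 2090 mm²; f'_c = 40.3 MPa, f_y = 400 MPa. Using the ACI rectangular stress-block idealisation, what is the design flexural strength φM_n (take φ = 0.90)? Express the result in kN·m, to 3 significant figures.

T = A_s f_y = 2090 × 400 = 836000 N = 836 kN.
From C = T: a = T/(0.85 f'_c b) = 836000/(0.85 × 40.3 × 550) = 44.37 mm.
M_n = T(d − a/2) = 836 kN × (540 − 22.185) mm = 432.89 kN·m.
φM_n = 0.90 × 432.89 = 389.60 kN·m.

φM_n ≈ 390 kN·m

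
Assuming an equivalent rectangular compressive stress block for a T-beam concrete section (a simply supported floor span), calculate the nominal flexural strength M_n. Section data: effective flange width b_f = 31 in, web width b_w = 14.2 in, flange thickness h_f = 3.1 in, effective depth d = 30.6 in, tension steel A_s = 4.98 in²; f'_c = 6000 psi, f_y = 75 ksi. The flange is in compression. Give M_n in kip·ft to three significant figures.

Tension: T = A_s f_y = 4.98 × 75 = 373.5 kips.
Try a within the flange: a = T/(0.85 f'_c b_f) = 373.5/(0.85 × 6 × 31) = 2.362 in.
Since a = 2.362 ≤ h_f = 3.1 in, the stress block lies entirely in the flange; analyse as a rectangular beam of width b_f.
M_n = T(d − a/2) = 373.5 × (30.6 − 1.181) = 10988.0 kip·in.
M_n = 10988.0/12 = 915.67 kip·ft.

M_n ≈ 916 kip·ft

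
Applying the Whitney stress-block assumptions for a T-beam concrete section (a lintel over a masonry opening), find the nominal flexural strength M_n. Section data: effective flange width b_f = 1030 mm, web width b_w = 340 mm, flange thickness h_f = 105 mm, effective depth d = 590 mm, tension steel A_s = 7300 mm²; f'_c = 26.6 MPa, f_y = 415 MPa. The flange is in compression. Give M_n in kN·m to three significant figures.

M_n ≈ 1580 kN·m

Tension: T = A_s f_y = 7300 × 415 = 3029500 N.
Try a within the flange: a = T/(0.85 f'_c b_f) = 3029500/(0.85 × 26.6 × 1030) = 130.09 mm.
a = 130.09 > h_f = 105 mm: the block extends into the web. Split into flange-overhang and web parts.
C_f = 0.85 f'_c (b_f − b_w) h_f = 0.85 × 26.6 × (1030 − 340) × 105 = 1638095 N.
Remaining web compression depth: a_w = (T − C_f)/(0.85 f'_c b_w) = (3029500 − 1638095)/(0.85 × 26.6 × 340) = 181.00 mm.
M_n = C_f(d − h_f/2) + (T − C_f)(d − a_w/2) = 1638095 × (590 − 52.5) + 1391405 × (590 − 90.5) = 880.48 + 695.01 = 1575.49 × 10⁶ N·mm.
M_n = 1575.49 kN·m.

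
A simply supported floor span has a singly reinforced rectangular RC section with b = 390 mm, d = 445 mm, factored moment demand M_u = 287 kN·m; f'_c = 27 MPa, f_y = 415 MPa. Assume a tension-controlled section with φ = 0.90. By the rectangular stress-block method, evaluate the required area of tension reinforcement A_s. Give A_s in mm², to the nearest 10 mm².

A_s ≈ 1920 mm²

M_n = M_u/φ = 287/0.90 = 318.889 kN·m.
With M_n = 0.85 f'_c a b (d − a/2), solve the quadratic for a:
a = d − √(d² − 2M_n/(0.85 f'_c b)) = 445 − √(445² − 2 × 318.889×10⁶/(0.85 × 27 × 390)) = 88.95 mm.
A_s = 0.85 f'_c a b / f_y = 0.85 × 27 × 88.95 × 390 / 415 = 1918.4 mm².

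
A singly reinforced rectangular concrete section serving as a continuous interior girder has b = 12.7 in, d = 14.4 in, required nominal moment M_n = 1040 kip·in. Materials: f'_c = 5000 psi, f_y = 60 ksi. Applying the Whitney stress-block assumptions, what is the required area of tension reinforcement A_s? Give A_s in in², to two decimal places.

From M_n = 0.85 f'_c a b (d − a/2):
a = d − √(d² − 2M_n/(0.85 f'_c b)) = 14.4 − √(14.4² − 2 × 1040/(0.85 × 5 × 12.7)) = 1.407 in.
A_s = 0.85 f'_c a b / f_y = 0.85 × 5 × 1.407 × 12.7 / 60 = 1.266 in².

A_s ≈ 1.27 in²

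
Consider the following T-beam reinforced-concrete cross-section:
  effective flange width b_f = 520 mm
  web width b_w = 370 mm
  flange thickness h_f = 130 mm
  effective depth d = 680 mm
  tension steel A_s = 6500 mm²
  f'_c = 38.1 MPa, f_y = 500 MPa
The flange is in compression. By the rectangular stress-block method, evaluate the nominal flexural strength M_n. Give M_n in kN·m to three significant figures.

M_n ≈ 1880 kN·m

Tension: T = A_s f_y = 6500 × 500 = 3250000 N.
Try a within the flange: a = T/(0.85 f'_c b_f) = 3250000/(0.85 × 38.1 × 520) = 192.99 mm.
a = 192.99 > h_f = 130 mm: the block extends into the web. Split into flange-overhang and web parts.
C_f = 0.85 f'_c (b_f − b_w) h_f = 0.85 × 38.1 × (520 − 370) × 130 = 631508 N.
Remaining web compression depth: a_w = (T − C_f)/(0.85 f'_c b_w) = (3250000 − 631508)/(0.85 × 38.1 × 370) = 218.53 mm.
M_n = C_f(d − h_f/2) + (T − C_f)(d − a_w/2) = 631508 × (680 − 65) + 2618492 × (680 − 109.265) = 388.38 + 1494.47 = 1882.85 × 10⁶ N·mm.
M_n = 1882.85 kN·m.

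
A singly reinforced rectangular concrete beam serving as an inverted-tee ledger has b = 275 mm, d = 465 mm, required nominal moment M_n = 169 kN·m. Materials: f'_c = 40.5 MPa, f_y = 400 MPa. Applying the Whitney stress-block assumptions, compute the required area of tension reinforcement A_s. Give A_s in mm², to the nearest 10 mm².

A_s ≈ 950 mm²

With M_n = 0.85 f'_c a b (d − a/2), solve the quadratic for a:
a = d − √(d² − 2M_n/(0.85 f'_c b)) = 465 − √(465² − 2 × 169×10⁶/(0.85 × 40.5 × 275)) = 40.12 mm.
A_s = 0.85 f'_c a b / f_y = 0.85 × 40.5 × 40.12 × 275 / 400 = 949.5 mm².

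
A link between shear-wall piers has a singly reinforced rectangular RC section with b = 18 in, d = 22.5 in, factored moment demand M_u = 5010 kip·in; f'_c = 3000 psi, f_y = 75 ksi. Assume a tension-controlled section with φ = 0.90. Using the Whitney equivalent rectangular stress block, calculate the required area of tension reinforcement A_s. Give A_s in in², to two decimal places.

M_n = M_u/φ = 5010/0.90 = 5566.67 kip·in.
From M_n = 0.85 f'_c a b (d − a/2):
a = d − √(d² − 2M_n/(0.85 f'_c b)) = 22.5 − √(22.5² − 2 × 5566.67/(0.85 × 3 × 18)) = 6.261 in.
A_s = 0.85 f'_c a b / f_y = 0.85 × 3 × 6.261 × 18 / 75 = 3.832 in².

A_s ≈ 3.83 in²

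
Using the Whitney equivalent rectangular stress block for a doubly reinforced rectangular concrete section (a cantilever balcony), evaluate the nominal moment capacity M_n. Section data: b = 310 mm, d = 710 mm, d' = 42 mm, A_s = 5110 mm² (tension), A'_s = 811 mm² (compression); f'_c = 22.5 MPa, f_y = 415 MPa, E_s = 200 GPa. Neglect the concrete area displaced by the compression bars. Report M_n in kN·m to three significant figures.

M_n ≈ 1220 kN·m

Assume both tension and compression steel yield.
Net tension couple steel: A_s − A'_s = 4299 mm².
a = (A_s − A'_s) f_y / (0.85 f'_c b) = 1784085/(0.85 × 22.5 × 310) = 300.92 mm.
c = a/β₁ = 300.92/0.85 = 354.02 mm; ε'_s = 0.003(c − d')/c = 0.0026 ≥ f_y/E_s = 0.0021, so compression steel does yield.
M_n = (A_s − A'_s) f_y (d − a/2) + A'_s f_y (d − d') = [1784085 × (710 − 150.46) + 336565 × (710 − 42)] × 10⁻⁶ = 998.27 + 224.83 = 1223.10 kN·m.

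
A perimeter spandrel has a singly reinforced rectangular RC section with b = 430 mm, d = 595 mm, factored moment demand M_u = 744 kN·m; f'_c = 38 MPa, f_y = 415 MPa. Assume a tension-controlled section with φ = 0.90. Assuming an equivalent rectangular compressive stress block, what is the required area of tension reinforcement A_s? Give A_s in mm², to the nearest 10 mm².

A_s ≈ 3690 mm²

M_n = M_u/φ = 744/0.90 = 826.667 kN·m.
With M_n = 0.85 f'_c a b (d − a/2), solve the quadratic for a:
a = d − √(d² − 2M_n/(0.85 f'_c b)) = 595 − √(595² − 2 × 826.667×10⁶/(0.85 × 38 × 430)) = 110.25 mm.
A_s = 0.85 f'_c a b / f_y = 0.85 × 38 × 110.25 × 430 / 415 = 3689.8 mm².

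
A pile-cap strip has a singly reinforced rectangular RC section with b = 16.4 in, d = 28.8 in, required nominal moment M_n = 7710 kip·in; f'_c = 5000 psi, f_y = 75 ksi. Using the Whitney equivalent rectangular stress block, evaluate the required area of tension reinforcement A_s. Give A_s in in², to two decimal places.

From M_n = 0.85 f'_c a b (d − a/2):
a = d − √(d² − 2M_n/(0.85 f'_c b)) = 28.8 − √(28.8² − 2 × 7710/(0.85 × 5 × 16.4)) = 4.138 in.
A_s = 0.85 f'_c a b / f_y = 0.85 × 5 × 4.138 × 16.4 / 75 = 3.846 in².

A_s ≈ 3.85 in²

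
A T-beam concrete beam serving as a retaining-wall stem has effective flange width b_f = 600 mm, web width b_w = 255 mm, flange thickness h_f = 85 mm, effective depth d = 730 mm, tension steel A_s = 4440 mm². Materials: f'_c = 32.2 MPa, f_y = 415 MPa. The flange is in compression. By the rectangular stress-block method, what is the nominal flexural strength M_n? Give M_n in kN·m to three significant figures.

Tension: T = A_s f_y = 4440 × 415 = 1842600 N.
Try a within the flange: a = T/(0.85 f'_c b_f) = 1842600/(0.85 × 32.2 × 600) = 112.20 mm.
a = 112.20 > h_f = 85 mm: the block extends into the web. Split into flange-overhang and web parts.
C_f = 0.85 f'_c (b_f − b_w) h_f = 0.85 × 32.2 × (600 − 255) × 85 = 802625 N.
Remaining web compression depth: a_w = (T − C_f)/(0.85 f'_c b_w) = (1842600 − 802625)/(0.85 × 32.2 × 255) = 149.01 mm.
M_n = C_f(d − h_f/2) + (T − C_f)(d − a_w/2) = 802625 × (730 − 42.5) + 1039975 × (730 − 74.505) = 551.80 + 681.70 = 1233.50 × 10⁶ N·mm.
M_n = 1233.50 kN·m.

M_n ≈ 1230 kN·m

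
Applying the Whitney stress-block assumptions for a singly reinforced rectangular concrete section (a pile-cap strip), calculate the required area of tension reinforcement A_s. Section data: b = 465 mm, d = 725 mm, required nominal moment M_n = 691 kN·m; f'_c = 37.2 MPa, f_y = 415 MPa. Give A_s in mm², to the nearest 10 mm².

A_s ≈ 2410 mm²

With M_n = 0.85 f'_c a b (d − a/2), solve the quadratic for a:
a = d − √(d² − 2M_n/(0.85 f'_c b)) = 725 − √(725² − 2 × 691×10⁶/(0.85 × 37.2 × 465)) = 68.01 mm.
A_s = 0.85 f'_c a b / f_y = 0.85 × 37.2 × 68.01 × 465 / 415 = 2409.6 mm².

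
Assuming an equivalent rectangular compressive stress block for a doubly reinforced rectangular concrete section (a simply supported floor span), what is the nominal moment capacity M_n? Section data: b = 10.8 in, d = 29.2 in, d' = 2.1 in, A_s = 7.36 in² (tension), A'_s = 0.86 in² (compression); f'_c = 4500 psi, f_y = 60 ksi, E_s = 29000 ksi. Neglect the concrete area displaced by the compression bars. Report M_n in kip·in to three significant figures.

M_n ≈ 10900 kip·in

Assume both steels yield.
a = (A_s − A'_s) f_y/(0.85 f'_c b) = (7.36 − 0.86) × 60/(0.85 × 4.5 × 10.8) = 9.441 in.
c = a/β₁ = 9.441/0.825 = 11.444 in; ε'_s = 0.003(c − d')/c = 0.0024 ≥ ε_y = 0.0021, so the compression steel yields.
M_n = (A_s − A'_s) f_y (d − a/2) + A'_s f_y (d − d') = 390 × (29.2 − 4.7205) + 51.6 × (29.2 − 2.1) = 9547.0 + 1398.4 = 10945.4 kip·in.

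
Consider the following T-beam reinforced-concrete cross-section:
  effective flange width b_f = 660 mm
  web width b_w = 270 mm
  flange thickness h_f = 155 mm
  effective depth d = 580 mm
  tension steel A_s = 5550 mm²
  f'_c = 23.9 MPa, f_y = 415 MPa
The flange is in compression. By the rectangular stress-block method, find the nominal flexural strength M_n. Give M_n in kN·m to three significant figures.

M_n ≈ 1140 kN·m

Tension: T = A_s f_y = 5550 × 415 = 2303250 N.
Try a within the flange: a = T/(0.85 f'_c b_f) = 2303250/(0.85 × 23.9 × 660) = 171.78 mm.
a = 171.78 > h_f = 155 mm: the block extends into the web. Split into flange-overhang and web parts.
C_f = 0.85 f'_c (b_f − b_w) h_f = 0.85 × 23.9 × (660 − 270) × 155 = 1228042 N.
Remaining web compression depth: a_w = (T − C_f)/(0.85 f'_c b_w) = (2303250 − 1228042)/(0.85 × 23.9 × 270) = 196.03 mm.
M_n = C_f(d − h_f/2) + (T − C_f)(d − a_w/2) = 1228042 × (580 − 77.5) + 1075208 × (580 − 98.015) = 617.09 + 518.23 = 1135.32 × 10⁶ N·mm.
M_n = 1135.32 kN·m.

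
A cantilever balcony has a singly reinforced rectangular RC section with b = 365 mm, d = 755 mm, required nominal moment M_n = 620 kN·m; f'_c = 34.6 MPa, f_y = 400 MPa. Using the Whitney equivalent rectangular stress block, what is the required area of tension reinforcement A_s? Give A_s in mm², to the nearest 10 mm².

A_s ≈ 2170 mm²

With M_n = 0.85 f'_c a b (d − a/2), solve the quadratic for a:
a = d − √(d² − 2M_n/(0.85 f'_c b)) = 755 − √(755² − 2 × 620×10⁶/(0.85 × 34.6 × 365)) = 80.83 mm.
A_s = 0.85 f'_c a b / f_y = 0.85 × 34.6 × 80.83 × 365 / 400 = 2169.2 mm².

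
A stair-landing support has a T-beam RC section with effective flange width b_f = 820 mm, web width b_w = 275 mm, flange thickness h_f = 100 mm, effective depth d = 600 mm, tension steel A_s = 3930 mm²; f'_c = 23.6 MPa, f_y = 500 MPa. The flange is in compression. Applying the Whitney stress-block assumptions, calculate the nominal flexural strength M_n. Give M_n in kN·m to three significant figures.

M_n ≈ 1060 kN·m

Tension: T = A_s f_y = 3930 × 500 = 1965000 N.
Try a within the flange: a = T/(0.85 f'_c b_f) = 1965000/(0.85 × 23.6 × 820) = 119.46 mm.
a = 119.46 > h_f = 100 mm: the block extends into the web. Split into flange-overhang and web parts.
C_f = 0.85 f'_c (b_f − b_w) h_f = 0.85 × 23.6 × (820 − 275) × 100 = 1093270 N.
Remaining web compression depth: a_w = (T − C_f)/(0.85 f'_c b_w) = (1965000 − 1093270)/(0.85 × 23.6 × 275) = 158.02 mm.
M_n = C_f(d − h_f/2) + (T − C_f)(d − a_w/2) = 1093270 × (600 − 50) + 871730 × (600 − 79.01) = 601.30 + 454.16 = 1055.46 × 10⁶ N·mm.
M_n = 1055.46 kN·m.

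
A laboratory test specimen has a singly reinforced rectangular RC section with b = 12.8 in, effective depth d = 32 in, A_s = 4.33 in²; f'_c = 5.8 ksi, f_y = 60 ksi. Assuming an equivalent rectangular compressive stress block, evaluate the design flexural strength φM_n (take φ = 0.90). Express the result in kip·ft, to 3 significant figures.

φM_n ≈ 583 kip·ft

T = A_s f_y = 4.33 × 60 = 259.8 kips.
a = T/(0.85 f'_c b) = 259.8/(0.85 × 5.8 × 12.8) = 4.117 in.
M_n = T(d − a/2) = 259.8 × (32 − 2.0585) = 7778.8 kip·in = 7778.8/12 = 648.23 kip·ft.
φM_n = 0.90 × 648.23 = 583.41 kip·ft.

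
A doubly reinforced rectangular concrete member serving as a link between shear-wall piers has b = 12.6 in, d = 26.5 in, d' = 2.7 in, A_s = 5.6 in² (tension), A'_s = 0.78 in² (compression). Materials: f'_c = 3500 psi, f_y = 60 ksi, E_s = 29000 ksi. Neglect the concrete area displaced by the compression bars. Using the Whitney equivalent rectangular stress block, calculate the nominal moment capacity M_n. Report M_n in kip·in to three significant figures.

Assume both steels yield.
a = (A_s − A'_s) f_y/(0.85 f'_c b) = (5.6 − 0.78) × 60/(0.85 × 3.5 × 12.6) = 7.715 in.
c = a/β₁ = 7.715/0.85 = 9.076 in; ε'_s = 0.003(c − d')/c = 0.0021 ≥ ε_y = 0.0021, so the compression steel yields.
M_n = (A_s − A'_s) f_y (d − a/2) + A'_s f_y (d − d') = 289.2 × (26.5 − 3.8575) + 46.8 × (26.5 − 2.7) = 6548.2 + 1113.8 = 7662.0 kip·in.

M_n ≈ 7660 kip·in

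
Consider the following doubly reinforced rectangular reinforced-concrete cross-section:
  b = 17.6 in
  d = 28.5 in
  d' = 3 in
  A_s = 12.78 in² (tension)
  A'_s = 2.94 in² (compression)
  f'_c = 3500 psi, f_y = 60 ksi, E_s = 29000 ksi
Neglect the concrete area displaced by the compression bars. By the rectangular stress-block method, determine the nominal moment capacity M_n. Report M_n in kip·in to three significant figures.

Assume both steels yield.
a = (A_s − A'_s) f_y/(0.85 f'_c b) = (12.78 − 2.94) × 60/(0.85 × 3.5 × 17.6) = 11.276 in.
c = a/β₁ = 11.276/0.85 = 13.266 in; ε'_s = 0.003(c − d')/c = 0.0023 ≥ ε_y = 0.0021, so the compression steel yields.
M_n = (A_s − A'_s) f_y (d − a/2) + A'_s f_y (d − d') = 590.4 × (28.5 − 5.638) + 176.4 × (28.5 − 3) = 13497.7 + 4498.2 = 17995.9 kip·in.

M_n ≈ 18000 kip·in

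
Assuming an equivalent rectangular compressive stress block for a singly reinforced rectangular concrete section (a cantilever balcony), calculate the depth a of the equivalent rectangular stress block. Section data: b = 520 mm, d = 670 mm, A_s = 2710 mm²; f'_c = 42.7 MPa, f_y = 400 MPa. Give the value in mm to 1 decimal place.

a ≈ 57.4 mm

T = A_s f_y = 2710 × 400 = 1084000 N = 1084 kN.
Setting C = 0.85 f'_c a b equal to T: a = 1084000/(0.85 × 42.7 × 520) = 57.4 mm.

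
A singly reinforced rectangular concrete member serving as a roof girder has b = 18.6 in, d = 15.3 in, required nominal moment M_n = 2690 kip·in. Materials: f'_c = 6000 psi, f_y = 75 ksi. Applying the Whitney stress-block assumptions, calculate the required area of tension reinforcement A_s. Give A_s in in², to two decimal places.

A_s ≈ 2.51 in²

From M_n = 0.85 f'_c a b (d − a/2):
a = d − √(d² − 2M_n/(0.85 f'_c b)) = 15.3 − √(15.3² − 2 × 2690/(0.85 × 6 × 18.6)) = 1.982 in.
A_s = 0.85 f'_c a b / f_y = 0.85 × 6 × 1.982 × 18.6 / 75 = 2.507 in².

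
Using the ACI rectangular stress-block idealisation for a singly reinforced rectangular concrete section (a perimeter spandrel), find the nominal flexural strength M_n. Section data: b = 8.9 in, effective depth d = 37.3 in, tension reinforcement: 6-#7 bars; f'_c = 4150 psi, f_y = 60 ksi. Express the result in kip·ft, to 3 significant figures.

M_n ≈ 609 kip·ft

A_s = 6 × 0.6 = 3.6 in².
T = A_s f_y = 3.6 × 60 = 216 kips.
a = T/(0.85 f'_c b) = 216/(0.85 × 4.15 × 8.9) = 6.880 in.
M_n = T(d − a/2) = 216 × (37.3 − 3.44) = 7313.8 kip·in = 7313.8/12 = 609.48 kip·ft.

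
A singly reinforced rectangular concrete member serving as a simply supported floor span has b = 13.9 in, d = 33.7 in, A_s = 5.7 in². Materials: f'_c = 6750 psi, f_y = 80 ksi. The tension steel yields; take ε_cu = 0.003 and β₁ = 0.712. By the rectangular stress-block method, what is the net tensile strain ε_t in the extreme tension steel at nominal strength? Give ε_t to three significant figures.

a = A_s f_y/(0.85 f'_c b) = 5.718 in.
β₁ = 0.712, so c = a/β₁ = 5.718/0.712 = 8.031 in.
From the linear strain diagram with ε_cu = 0.003: ε_t = 0.003 (d − c)/c = 0.003 × (33.7 − 8.031)/8.031 = 0.00959.
Since ε_t ≥ 0.005, the section is tension-controlled.

ε_t ≈ 0.00959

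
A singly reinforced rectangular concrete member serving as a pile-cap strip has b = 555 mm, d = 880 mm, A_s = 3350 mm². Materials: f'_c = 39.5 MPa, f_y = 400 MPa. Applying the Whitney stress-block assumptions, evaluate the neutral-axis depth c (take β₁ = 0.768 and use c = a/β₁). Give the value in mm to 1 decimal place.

T = A_s f_y = 3350 × 400 = 1340000 N = 1340 kN.
Setting C = 0.85 f'_c a b equal to T: a = 1340000/(0.85 × 39.5 × 555) = 71.911 mm.
With β₁ = 0.768, c = a/β₁ = 71.911/0.768 = 93.6 mm.

c ≈ 93.6 mm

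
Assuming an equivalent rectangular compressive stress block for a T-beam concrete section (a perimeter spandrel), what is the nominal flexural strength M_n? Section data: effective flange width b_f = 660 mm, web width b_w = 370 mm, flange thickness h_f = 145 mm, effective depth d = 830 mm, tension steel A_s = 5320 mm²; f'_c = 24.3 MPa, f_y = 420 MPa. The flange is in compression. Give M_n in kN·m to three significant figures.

M_n ≈ 1670 kN·m

Tension: T = A_s f_y = 5320 × 420 = 2234400 N.
Try a within the flange: a = T/(0.85 f'_c b_f) = 2234400/(0.85 × 24.3 × 660) = 163.90 mm.
a = 163.90 > h_f = 145 mm: the block extends into the web. Split into flange-overhang and web parts.
C_f = 0.85 f'_c (b_f − b_w) h_f = 0.85 × 24.3 × (660 − 370) × 145 = 868543 N.
Remaining web compression depth: a_w = (T − C_f)/(0.85 f'_c b_w) = (2234400 − 868543)/(0.85 × 24.3 × 370) = 178.72 mm.
M_n = C_f(d − h_f/2) + (T − C_f)(d − a_w/2) = 868543 × (830 − 72.5) + 1365857 × (830 − 89.36) = 657.92 + 1011.61 = 1669.53 × 10⁶ N·mm.
M_n = 1669.53 kN·m.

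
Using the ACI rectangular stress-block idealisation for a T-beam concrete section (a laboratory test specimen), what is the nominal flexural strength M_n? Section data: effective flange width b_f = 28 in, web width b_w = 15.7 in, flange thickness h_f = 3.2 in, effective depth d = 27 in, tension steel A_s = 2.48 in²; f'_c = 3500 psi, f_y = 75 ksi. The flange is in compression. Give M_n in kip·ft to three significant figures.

M_n ≈ 401 kip·ft

Tension: T = A_s f_y = 2.48 × 75 = 186 kips.
Try a within the flange: a = T/(0.85 f'_c b_f) = 186/(0.85 × 3.5 × 28) = 2.233 in.
Since a = 2.233 ≤ h_f = 3.2 in, the stress block lies entirely in the flange; analyse as a rectangular beam of width b_f.
M_n = T(d − a/2) = 186 × (27 − 1.1165) = 4814.3 kip·in.
M_n = 4814.3/12 = 401.19 kip·ft.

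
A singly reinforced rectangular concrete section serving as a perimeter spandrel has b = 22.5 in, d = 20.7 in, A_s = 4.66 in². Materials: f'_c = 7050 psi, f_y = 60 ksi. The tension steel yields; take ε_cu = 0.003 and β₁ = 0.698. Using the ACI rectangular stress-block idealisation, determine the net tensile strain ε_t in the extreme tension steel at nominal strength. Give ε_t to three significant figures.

a = A_s f_y/(0.85 f'_c b) = 2.074 in.
β₁ = 0.698, so c = a/β₁ = 2.074/0.698 = 2.971 in.
From the linear strain diagram with ε_cu = 0.003: ε_t = 0.003 (d − c)/c = 0.003 × (20.7 − 2.971)/2.971 = 0.0179.
Since ε_t ≥ 0.005, the section is tension-controlled.

ε_t ≈ 0.0179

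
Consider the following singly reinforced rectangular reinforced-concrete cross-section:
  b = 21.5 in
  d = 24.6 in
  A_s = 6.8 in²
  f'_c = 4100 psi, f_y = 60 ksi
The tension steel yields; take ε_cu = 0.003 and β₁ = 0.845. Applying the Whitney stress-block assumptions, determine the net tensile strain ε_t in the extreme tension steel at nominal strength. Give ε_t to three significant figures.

ε_t ≈ 0.00845

a = A_s f_y/(0.85 f'_c b) = 5.445 in.
β₁ = 0.845, so c = a/β₁ = 5.445/0.845 = 6.444 in.
From the linear strain diagram with ε_cu = 0.003: ε_t = 0.003 (d − c)/c = 0.003 × (24.6 − 6.444)/6.444 = 0.00845.
Since ε_t ≥ 0.005, the section is tension-controlled.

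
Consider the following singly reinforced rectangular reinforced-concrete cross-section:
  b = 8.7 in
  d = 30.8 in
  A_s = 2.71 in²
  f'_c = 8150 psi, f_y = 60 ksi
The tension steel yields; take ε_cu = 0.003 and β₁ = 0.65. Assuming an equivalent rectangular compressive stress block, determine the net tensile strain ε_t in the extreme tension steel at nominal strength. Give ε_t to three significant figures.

ε_t ≈ 0.0193

a = A_s f_y/(0.85 f'_c b) = 2.698 in.
β₁ = 0.65, so c = a/β₁ = 2.698/0.65 = 4.151 in.
From the linear strain diagram with ε_cu = 0.003: ε_t = 0.003 (d − c)/c = 0.003 × (30.8 − 4.151)/4.151 = 0.0193.
Since ε_t ≥ 0.005, the section is tension-controlled.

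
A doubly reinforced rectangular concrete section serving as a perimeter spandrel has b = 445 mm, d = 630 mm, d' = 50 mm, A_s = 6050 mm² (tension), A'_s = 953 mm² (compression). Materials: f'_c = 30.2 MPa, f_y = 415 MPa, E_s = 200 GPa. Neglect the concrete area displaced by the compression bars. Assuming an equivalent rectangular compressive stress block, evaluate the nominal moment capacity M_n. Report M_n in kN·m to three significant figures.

Assume both tension and compression steel yield.
Net tension couple steel: A_s − A'_s = 5097 mm².
a = (A_s − A'_s) f_y / (0.85 f'_c b) = 2115255/(0.85 × 30.2 × 445) = 185.17 mm.
c = a/β₁ = 185.17/0.834 = 222.03 mm; ε'_s = 0.003(c − d')/c = 0.0023 ≥ f_y/E_s = 0.0021, so compression steel does yield.
M_n = (A_s − A'_s) f_y (d − a/2) + A'_s f_y (d − d') = [2115255 × (630 − 92.585) + 395495 × (630 − 50)] × 10⁻⁶ = 1136.77 + 229.39 = 1366.16 kN·m.

M_n ≈ 1370 kN·m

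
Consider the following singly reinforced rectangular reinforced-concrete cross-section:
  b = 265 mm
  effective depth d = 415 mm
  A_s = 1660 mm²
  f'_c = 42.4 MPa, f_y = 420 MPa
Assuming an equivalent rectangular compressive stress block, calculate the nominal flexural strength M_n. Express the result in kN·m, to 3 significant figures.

T = A_s f_y = 1660 × 420 = 697200 N = 697.2 kN.
From C = T: a = T/(0.85 f'_c b) = 697200/(0.85 × 42.4 × 265) = 73.00 mm.
M_n = T(d − a/2) = 697.2 kN × (415 − 36.5) mm = 263.89 kN·m.

M_n ≈ 264 kN·m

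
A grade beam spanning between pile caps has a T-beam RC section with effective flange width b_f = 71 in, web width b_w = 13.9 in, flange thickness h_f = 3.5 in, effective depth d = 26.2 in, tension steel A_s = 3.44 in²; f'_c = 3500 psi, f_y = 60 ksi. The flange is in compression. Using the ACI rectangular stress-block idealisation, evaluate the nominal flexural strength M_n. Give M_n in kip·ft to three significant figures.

Tension: T = A_s f_y = 3.44 × 60 = 206.4 kips.
Try a within the flange: a = T/(0.85 f'_c b_f) = 206.4/(0.85 × 3.5 × 71) = 0.977 in.
Since a = 0.977 ≤ h_f = 3.5 in, the stress block lies entirely in the flange; analyse as a rectangular beam of width b_f.
M_n = T(d − a/2) = 206.4 × (26.2 − 0.4885) = 5306.9 kip·in.
M_n = 5306.9/12 = 442.24 kip·ft.

M_n ≈ 442 kip·ft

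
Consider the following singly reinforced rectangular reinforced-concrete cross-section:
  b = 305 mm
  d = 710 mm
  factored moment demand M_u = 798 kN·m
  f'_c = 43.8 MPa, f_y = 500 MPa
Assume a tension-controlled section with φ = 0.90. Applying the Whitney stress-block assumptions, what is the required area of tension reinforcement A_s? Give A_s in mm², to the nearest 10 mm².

A_s ≈ 2730 mm²

M_n = M_u/φ = 798/0.90 = 886.667 kN·m.
With M_n = 0.85 f'_c a b (d − a/2), solve the quadratic for a:
a = d − √(d² − 2M_n/(0.85 f'_c b)) = 710 − √(710² − 2 × 886.667×10⁶/(0.85 × 43.8 × 305)) = 120.14 mm.
A_s = 0.85 f'_c a b / f_y = 0.85 × 43.8 × 120.14 × 305 / 500 = 2728.4 mm².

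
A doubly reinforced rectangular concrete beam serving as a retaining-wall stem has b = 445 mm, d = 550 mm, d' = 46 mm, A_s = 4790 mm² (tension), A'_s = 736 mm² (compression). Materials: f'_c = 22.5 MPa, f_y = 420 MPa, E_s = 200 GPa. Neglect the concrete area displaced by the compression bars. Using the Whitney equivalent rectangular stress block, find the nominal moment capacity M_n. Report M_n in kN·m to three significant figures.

M_n ≈ 922 kN·m

Assume both tension and compression steel yield.
Net tension couple steel: A_s − A'_s = 4054 mm².
a = (A_s − A'_s) f_y / (0.85 f'_c b) = 1702680/(0.85 × 22.5 × 445) = 200.07 mm.
c = a/β₁ = 200.07/0.85 = 235.38 mm; ε'_s = 0.003(c − d')/c = 0.0024 ≥ f_y/E_s = 0.0021, so compression steel does yield.
M_n = (A_s − A'_s) f_y (d − a/2) + A'_s f_y (d − d') = [1702680 × (550 − 100.035) + 309120 × (550 − 46)] × 10⁻⁶ = 766.15 + 155.80 = 921.95 kN·m.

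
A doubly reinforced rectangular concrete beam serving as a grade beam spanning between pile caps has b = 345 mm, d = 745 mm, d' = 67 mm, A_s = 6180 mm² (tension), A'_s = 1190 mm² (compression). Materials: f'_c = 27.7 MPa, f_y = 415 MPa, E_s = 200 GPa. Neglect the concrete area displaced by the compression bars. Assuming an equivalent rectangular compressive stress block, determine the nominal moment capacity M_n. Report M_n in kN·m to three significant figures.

M_n ≈ 1610 kN·m

Assume both tension and compression steel yield.
Net tension couple steel: A_s − A'_s = 4990 mm².
a = (A_s − A'_s) f_y / (0.85 f'_c b) = 2070850/(0.85 × 27.7 × 345) = 254.94 mm.
c = a/β₁ = 254.94/0.85 = 299.93 mm; ε'_s = 0.003(c − d')/c = 0.0023 ≥ f_y/E_s = 0.0021, so compression steel does yield.
M_n = (A_s − A'_s) f_y (d − a/2) + A'_s f_y (d − d') = [2070850 × (745 − 127.47) + 493850 × (745 − 67)] × 10⁻⁶ = 1278.81 + 334.83 = 1613.64 kN·m.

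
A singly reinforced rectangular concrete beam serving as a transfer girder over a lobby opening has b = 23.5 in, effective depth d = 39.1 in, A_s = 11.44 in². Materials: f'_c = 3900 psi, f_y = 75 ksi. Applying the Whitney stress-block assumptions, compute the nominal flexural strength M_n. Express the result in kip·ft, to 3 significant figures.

T = A_s f_y = 11.44 × 75 = 858 kips.
a = T/(0.85 f'_c b) = 858/(0.85 × 3.9 × 23.5) = 11.014 in.
M_n = T(d − a/2) = 858 × (39.1 − 5.507) = 28822.8 kip·in = 28822.8/12 = 2401.90 kip·ft.

M_n ≈ 2400 kip·ft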